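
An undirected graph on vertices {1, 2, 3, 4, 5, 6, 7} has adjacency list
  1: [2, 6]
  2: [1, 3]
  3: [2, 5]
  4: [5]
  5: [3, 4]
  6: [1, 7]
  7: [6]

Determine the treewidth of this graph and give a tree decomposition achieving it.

Every bag has size at most 2, so the width is 2 − 1 = 1 and tw(G) ≤ 1. Since G has at least one edge (e.g. 7–6), it is not an edgeless graph, so tw(G) ≥ 1. Combining the bounds, tw(G) = 1.

Treewidth 1.
One optimal decomposition is:
Bags: B1 = {6, 7}  B2 = {1, 6}  B3 = {1, 2}  B4 = {2, 3}  B5 = {3, 5}  B6 = {4, 5}
Tree: B1–B2, B2–B3, B3–B4, B4–B5, B5–B6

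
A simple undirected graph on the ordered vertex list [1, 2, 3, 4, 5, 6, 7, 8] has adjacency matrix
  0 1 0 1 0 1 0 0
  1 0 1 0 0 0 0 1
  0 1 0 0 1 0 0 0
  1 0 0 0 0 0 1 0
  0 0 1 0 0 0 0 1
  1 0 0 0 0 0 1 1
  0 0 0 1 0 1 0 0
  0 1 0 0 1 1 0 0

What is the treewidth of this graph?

A width-2 tree decomposition is:
Bags: B1 = {2, 3, 5}  B2 = {2, 5, 8}  B3 = {1, 2, 8}  B4 = {1, 6, 8}  B5 = {1, 4, 6}  B6 = {4, 6, 7}
Tree: B1–B2, B2–B3, B3–B4, B4–B5, B5–B6
The largest bag has 3 vertices, giving width 2; this decomposition certifies tw(G) ≤ 2. The edges 3–5–8–2–3 form a cycle, so G is not a tree and its treewidth is at least 2. Hence tw(G) = 2 exactly.

2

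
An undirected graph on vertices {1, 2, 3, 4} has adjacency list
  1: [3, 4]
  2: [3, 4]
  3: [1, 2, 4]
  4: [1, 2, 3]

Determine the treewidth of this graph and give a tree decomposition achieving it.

Treewidth 2.
One such decomposition:
Bags: B1 = {2, 3, 4}  B2 = {1, 3, 4}
Tree: B1–B2

Every bag has size at most 3, so the width is 3 − 1 = 2 and tw(G) ≤ 2. On the other hand G contains the 3-clique {1, 3, 4}. A clique must lie in a single bag of any decomposition, so no decomposition can have width below 2. Hence tw(G) = 2 exactly.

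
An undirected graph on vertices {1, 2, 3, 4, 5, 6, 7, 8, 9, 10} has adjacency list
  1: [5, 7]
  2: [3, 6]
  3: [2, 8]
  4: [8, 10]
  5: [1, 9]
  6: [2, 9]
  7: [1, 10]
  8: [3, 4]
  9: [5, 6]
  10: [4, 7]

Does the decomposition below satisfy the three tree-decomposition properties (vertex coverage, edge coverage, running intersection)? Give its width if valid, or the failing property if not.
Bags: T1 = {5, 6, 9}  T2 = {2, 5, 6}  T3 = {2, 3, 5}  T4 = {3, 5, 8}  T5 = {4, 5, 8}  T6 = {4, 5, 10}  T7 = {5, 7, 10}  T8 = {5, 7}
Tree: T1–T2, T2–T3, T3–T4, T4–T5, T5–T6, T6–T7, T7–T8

No — vertex 1 appears in no bag.

A tree decomposition must satisfy three properties: every vertex lies in some bag; for every edge, both endpoints lie together in some bag; and for every vertex, the bags containing it form a connected subtree. Here vertex 1 appears in no bag, so the decomposition is invalid.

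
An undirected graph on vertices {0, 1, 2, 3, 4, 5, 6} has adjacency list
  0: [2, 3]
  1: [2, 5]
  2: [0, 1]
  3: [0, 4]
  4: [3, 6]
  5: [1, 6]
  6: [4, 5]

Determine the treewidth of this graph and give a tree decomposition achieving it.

Every bag has size at most 3, so the width is 3 − 1 = 2 and tw(G) ≤ 2. The edges 4–6–5–1–2–0–3–4 form a cycle, so G is not a tree and its treewidth is at least 2. The upper and lower bounds meet at 2, so that is the treewidth.

Treewidth 2.
One such decomposition:
Bags: B1 = {4, 5, 6}  B2 = {1, 4, 5}  B3 = {1, 2, 4}  B4 = {0, 2, 4}  B5 = {0, 3, 4}
Tree: B1–B2, B2–B3, B3–B4, B4–B5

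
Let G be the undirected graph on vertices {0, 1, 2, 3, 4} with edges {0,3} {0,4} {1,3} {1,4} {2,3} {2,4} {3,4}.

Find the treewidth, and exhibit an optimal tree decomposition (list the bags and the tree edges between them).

Each bag holds 3 vertices, so the decomposition has width 2, which upper-bounds the treewidth. For the lower bound, the 3 vertices {0, 3, 4} are pairwise adjacent, and any tree decomposition puts a clique entirely inside one bag — forcing width ≥ 2. Combining the bounds, tw(G) = 2.

Treewidth 2.
Bags: B1 = {1, 3, 4}  B2 = {0, 3, 4}  B3 = {2, 3, 4}
Tree: B1–B2, B2–B3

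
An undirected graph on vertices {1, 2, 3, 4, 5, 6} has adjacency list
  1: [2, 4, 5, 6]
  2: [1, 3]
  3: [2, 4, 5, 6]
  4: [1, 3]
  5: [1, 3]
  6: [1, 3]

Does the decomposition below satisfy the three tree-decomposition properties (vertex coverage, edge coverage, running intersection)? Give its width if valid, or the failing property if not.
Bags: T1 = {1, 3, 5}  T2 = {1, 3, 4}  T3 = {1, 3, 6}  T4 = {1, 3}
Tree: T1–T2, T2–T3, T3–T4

A tree decomposition must satisfy three properties: every vertex lies in some bag; for every edge, both endpoints lie together in some bag; and for every vertex, the bags containing it form a connected subtree. Here vertex 2 appears in no bag, so the decomposition is invalid.

No — vertex 2 appears in no bag.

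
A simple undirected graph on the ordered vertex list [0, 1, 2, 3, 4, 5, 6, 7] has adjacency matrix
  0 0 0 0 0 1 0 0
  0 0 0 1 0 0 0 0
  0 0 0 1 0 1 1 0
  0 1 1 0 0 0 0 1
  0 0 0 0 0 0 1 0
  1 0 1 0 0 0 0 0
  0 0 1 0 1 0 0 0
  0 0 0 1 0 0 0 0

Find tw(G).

A width-1 tree decomposition is:
Bags: B1 = {2, 3}  B2 = {2, 6}  B3 = {1, 3}  B4 = {2, 5}  B5 = {4, 6}  B6 = {0, 5}  B7 = {3, 7}
Tree: B1–B2, B1–B3, B2–B4, B2–B5, B4–B6, B1–B7
The largest bag has 2 vertices, giving width 1; this decomposition certifies tw(G) ≤ 1. Any graph with an edge has treewidth ≥ 1, and G has the edge 2–3. The upper and lower bounds meet at 1, so that is the treewidth.

1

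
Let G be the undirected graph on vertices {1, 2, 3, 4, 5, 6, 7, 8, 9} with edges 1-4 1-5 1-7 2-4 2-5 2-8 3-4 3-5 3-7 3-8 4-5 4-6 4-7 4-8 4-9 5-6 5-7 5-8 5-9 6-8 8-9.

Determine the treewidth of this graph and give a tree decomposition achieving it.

Treewidth 3.
One optimal decomposition is:
Bags: B1 = {2, 4, 5, 8}  B2 = {4, 5, 6, 8}  B3 = {3, 4, 5, 8}  B4 = {3, 4, 5, 7}  B5 = {1, 4, 5, 7}  B6 = {4, 5, 8, 9}
Tree: B1–B2, B2–B3, B3–B4, B4–B5, B3–B6

Every bag has size at most 4, so the width is 4 − 1 = 3 and tw(G) ≤ 3. For the lower bound, the 4 vertices {4, 5, 8, 9} are pairwise adjacent, and any tree decomposition puts a clique entirely inside one bag — forcing width ≥ 3. The upper and lower bounds meet at 3, so that is the treewidth.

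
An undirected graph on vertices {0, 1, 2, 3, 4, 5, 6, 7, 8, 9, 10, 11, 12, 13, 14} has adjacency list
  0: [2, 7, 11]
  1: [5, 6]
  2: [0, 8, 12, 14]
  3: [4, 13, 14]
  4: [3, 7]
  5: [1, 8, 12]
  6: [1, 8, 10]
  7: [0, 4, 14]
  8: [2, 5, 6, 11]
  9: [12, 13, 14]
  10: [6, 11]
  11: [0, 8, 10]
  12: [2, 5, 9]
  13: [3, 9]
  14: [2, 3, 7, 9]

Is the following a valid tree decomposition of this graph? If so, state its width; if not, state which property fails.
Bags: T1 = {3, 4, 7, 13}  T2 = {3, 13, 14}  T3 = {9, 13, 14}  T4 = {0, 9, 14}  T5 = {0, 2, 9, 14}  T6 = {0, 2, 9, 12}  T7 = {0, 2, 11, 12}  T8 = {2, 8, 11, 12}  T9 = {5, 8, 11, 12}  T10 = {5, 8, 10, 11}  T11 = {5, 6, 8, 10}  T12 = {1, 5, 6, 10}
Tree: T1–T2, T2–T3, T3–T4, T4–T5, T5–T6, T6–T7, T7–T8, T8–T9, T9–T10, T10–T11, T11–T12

No — edge (7,14) lies in no bag.

A tree decomposition must satisfy three properties: every vertex lies in some bag; for every edge, both endpoints lie together in some bag; and for every vertex, the bags containing it form a connected subtree. Here edge (7,14) lies in no bag, so the decomposition is invalid.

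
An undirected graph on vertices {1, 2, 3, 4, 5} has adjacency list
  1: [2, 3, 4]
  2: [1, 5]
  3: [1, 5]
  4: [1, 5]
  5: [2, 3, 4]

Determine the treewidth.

2

A width-2 tree decomposition is:
Bags: B1 = {1, 3, 5}  B2 = {1, 4, 5}  B3 = {1, 2, 5}
Tree: B1–B2, B2–B3
The largest bag has 3 vertices, giving width 2; this decomposition certifies tw(G) ≤ 2. The edges 1–3–5–4–1 form a cycle, so G is not a tree and its treewidth is at least 2. Hence tw(G) = 2 exactly.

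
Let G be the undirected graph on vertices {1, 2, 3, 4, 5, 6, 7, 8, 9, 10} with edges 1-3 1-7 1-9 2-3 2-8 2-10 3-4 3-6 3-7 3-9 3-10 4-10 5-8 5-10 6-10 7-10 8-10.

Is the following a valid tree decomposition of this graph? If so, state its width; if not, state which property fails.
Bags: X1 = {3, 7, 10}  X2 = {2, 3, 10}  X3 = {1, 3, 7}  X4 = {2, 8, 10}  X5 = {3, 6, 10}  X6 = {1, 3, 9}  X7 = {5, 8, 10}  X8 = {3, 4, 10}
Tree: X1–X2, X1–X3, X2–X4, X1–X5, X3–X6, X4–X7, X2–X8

Checking the three conditions: (i) the bags cover all of {1, 2, 3, 4, 5, 6, 7, 8, 9, 10}; (ii) for each edge, some bag contains both endpoints; (iii) the bags containing any fixed vertex form a subtree. All hold, so the decomposition is valid with width 3 − 1 = 2.

Yes; width 2.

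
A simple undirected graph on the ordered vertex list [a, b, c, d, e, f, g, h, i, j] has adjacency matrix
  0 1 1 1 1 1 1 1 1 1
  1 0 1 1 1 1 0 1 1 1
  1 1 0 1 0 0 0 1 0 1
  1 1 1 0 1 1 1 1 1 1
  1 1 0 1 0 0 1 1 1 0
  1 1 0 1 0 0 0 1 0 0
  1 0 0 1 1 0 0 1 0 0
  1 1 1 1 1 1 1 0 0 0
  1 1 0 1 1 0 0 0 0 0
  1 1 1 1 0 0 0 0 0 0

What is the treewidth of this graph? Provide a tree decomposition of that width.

Every bag has size at most 5, so the width is 5 − 1 = 4 and tw(G) ≤ 4. Conversely, {a, d, e, g, h} is a clique of size 5, and the vertices of any clique must share a bag in every tree decomposition; so some bag has ≥ 5 vertices and tw(G) ≥ 4. Therefore the treewidth is 4.

Treewidth 4.
One optimal decomposition is:
Bags: B1 = {a, b, d, e, h}  B2 = {a, b, d, f, h}  B3 = {a, b, c, d, h}  B4 = {a, b, c, d, j}  B5 = {a, b, d, e, i}  B6 = {a, d, e, g, h}
Tree: B1–B2, B1–B3, B3–B4, B1–B5, B1–B6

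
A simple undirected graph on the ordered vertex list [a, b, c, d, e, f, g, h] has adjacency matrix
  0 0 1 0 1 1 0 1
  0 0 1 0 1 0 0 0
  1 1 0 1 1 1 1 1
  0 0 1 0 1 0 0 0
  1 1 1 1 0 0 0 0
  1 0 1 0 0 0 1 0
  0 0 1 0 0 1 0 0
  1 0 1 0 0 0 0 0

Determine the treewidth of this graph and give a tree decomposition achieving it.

Every bag has size at most 3, so the width is 3 − 1 = 2 and tw(G) ≤ 2. On the other hand G contains the 3-clique {c, d, e}. A clique must lie in a single bag of any decomposition, so no decomposition can have width below 2. Combining the bounds, tw(G) = 2.

Treewidth 2.
Bags: B1 = {a, c, e}  B2 = {a, c, h}  B3 = {a, c, f}  B4 = {c, f, g}  B5 = {c, d, e}  B6 = {b, c, e}
Tree: B1–B2, B1–B3, B3–B4, B1–B5, B1–B6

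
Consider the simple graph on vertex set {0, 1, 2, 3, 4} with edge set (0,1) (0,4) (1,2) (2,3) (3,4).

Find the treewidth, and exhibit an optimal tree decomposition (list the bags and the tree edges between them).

Treewidth 2.
Bags: B1 = {0, 3, 4}  B2 = {0, 1, 3}  B3 = {1, 2, 3}
Tree: B1–B2, B2–B3

The largest bag has 3 vertices, giving width 2; this decomposition certifies tw(G) ≤ 2. Since 3–4–0–1–2–3 is a cycle in G, G is not acyclic. Forests are exactly the graphs of treewidth ≤ 1, so tw(G) ≥ 2. Combining the bounds, tw(G) = 2.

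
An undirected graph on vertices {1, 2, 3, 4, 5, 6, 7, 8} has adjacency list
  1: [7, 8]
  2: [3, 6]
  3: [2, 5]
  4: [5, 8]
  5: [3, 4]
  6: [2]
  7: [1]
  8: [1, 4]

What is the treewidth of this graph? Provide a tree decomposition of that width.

Each bag holds 2 vertices, so the decomposition has width 1, which upper-bounds the treewidth. Any graph with an edge has treewidth ≥ 1, and G has the edge 7–1. The upper and lower bounds meet at 1, so that is the treewidth.

Treewidth 1.
One optimal decomposition is:
Bags: B1 = {1, 7}  B2 = {1, 8}  B3 = {4, 8}  B4 = {4, 5}  B5 = {3, 5}  B6 = {2, 3}  B7 = {2, 6}
Tree: B1–B2, B2–B3, B3–B4, B4–B5, B5–B6, B6–B7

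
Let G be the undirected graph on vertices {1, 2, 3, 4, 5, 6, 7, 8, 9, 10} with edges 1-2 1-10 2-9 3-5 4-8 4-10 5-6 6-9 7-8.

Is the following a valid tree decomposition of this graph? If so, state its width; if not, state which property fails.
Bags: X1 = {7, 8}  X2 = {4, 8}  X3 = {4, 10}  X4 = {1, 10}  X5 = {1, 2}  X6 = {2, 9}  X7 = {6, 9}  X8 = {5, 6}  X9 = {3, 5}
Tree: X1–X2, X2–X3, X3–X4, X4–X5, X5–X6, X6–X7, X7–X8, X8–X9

Every vertex of G appears in some bag (union = {1, 2, 3, 4, 5, 6, 7, 8, 9, 10}); every edge is covered by a bag; and for each vertex v the set of bags containing v is connected in the bag tree. The decomposition is therefore valid. The largest bag has 2 vertices, so the width is 1.

Yes; width 1.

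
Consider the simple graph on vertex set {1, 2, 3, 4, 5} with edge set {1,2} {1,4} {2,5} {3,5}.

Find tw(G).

1

A width-1 tree decomposition is:
Bags: B1 = {1, 4}  B2 = {1, 2}  B3 = {2, 5}  B4 = {3, 5}
Tree: B1–B2, B2–B3, B3–B4
Each bag holds 2 vertices, so the decomposition has width 1, which upper-bounds the treewidth. G has an edge, so its treewidth is at least 1. Therefore the treewidth is 1.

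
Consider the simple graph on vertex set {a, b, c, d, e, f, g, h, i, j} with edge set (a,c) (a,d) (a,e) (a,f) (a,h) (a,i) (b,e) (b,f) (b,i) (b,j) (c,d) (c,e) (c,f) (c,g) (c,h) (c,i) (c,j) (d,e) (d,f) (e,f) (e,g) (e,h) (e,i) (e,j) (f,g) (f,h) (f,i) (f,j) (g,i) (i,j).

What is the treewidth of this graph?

A width-4 tree decomposition is:
Bags: B1 = {a, c, d, e, f}  B2 = {a, c, e, f, h}  B3 = {a, c, e, f, i}  B4 = {c, e, f, g, i}  B5 = {c, e, f, i, j}  B6 = {b, e, f, i, j}
Tree: B1–B2, B1–B3, B3–B4, B4–B5, B5–B6
Every bag has size at most 5, so the width is 5 − 1 = 4 and tw(G) ≤ 4. On the other hand G contains the 5-clique {a, c, d, e, f}. A clique must lie in a single bag of any decomposition, so no decomposition can have width below 4. Therefore the treewidth is 4.

4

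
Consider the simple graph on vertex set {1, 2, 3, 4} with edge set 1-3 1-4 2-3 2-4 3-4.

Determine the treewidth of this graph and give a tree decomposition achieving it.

Every bag has size at most 3, so the width is 3 − 1 = 2 and tw(G) ≤ 2. Conversely, {1, 3, 4} is a clique of size 3, and the vertices of any clique must share a bag in every tree decomposition; so some bag has ≥ 3 vertices and tw(G) ≥ 2. The upper and lower bounds meet at 2, so that is the treewidth.

Treewidth 2.
Bags: B1 = {2, 3, 4}  B2 = {1, 3, 4}
Tree: B1–B2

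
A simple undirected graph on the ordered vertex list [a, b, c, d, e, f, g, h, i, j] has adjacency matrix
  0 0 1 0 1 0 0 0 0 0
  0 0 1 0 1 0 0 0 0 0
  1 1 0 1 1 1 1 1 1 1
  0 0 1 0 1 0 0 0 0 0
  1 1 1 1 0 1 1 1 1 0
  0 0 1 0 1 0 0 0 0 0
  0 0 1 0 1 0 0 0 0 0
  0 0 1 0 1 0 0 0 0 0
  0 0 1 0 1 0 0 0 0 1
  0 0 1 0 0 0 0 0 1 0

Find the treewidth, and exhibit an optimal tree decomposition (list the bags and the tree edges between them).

Each bag holds 3 vertices, so the decomposition has width 2, which upper-bounds the treewidth. On the other hand G contains the 3-clique {c, i, j}. A clique must lie in a single bag of any decomposition, so no decomposition can have width below 2. The upper and lower bounds meet at 2, so that is the treewidth.

Treewidth 2.
One such decomposition:
Bags: B1 = {c, e, g}  B2 = {a, c, e}  B3 = {c, e, i}  B4 = {c, d, e}  B5 = {c, i, j}  B6 = {c, e, h}  B7 = {c, e, f}  B8 = {b, c, e}
Tree: B1–B2, B1–B3, B1–B4, B3–B5, B4–B6, B4–B7, B2–B8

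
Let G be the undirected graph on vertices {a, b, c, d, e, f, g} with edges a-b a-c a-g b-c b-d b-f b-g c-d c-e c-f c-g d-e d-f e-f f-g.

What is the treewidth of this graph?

3

A width-3 tree decomposition is:
Bags: B1 = {b, c, d, f}  B2 = {c, d, e, f}  B3 = {b, c, f, g}  B4 = {a, b, c, g}
Tree: B1–B2, B1–B3, B3–B4
The largest bag has 4 vertices, giving width 3; this decomposition certifies tw(G) ≤ 3. On the other hand G contains the 4-clique {a, b, c, g}. A clique must lie in a single bag of any decomposition, so no decomposition can have width below 3. Hence tw(G) = 3 exactly.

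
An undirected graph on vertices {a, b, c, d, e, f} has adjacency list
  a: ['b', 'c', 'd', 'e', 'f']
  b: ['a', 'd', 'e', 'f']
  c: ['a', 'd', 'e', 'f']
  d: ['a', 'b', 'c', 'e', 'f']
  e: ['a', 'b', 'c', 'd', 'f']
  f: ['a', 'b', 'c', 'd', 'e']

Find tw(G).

4

A width-4 tree decomposition is:
Bags: B1 = {a, b, d, e, f}  B2 = {a, c, d, e, f}
Tree: B1–B2
The largest bag has 5 vertices, giving width 4; this decomposition certifies tw(G) ≤ 4. Conversely, {a, c, d, e, f} is a clique of size 5, and the vertices of any clique must share a bag in every tree decomposition; so some bag has ≥ 5 vertices and tw(G) ≥ 4. Combining the bounds, tw(G) = 4.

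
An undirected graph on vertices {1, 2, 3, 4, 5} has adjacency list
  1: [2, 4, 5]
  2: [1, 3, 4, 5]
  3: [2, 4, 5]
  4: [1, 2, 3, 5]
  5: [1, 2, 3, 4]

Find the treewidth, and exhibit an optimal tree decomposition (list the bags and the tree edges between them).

Each bag holds 4 vertices, so the decomposition has width 3, which upper-bounds the treewidth. For the lower bound, the 4 vertices {1, 2, 4, 5} are pairwise adjacent, and any tree decomposition puts a clique entirely inside one bag — forcing width ≥ 3. Combining the bounds, tw(G) = 3.

Treewidth 3.
One optimal decomposition is:
Bags: B1 = {1, 2, 4, 5}  B2 = {2, 3, 4, 5}
Tree: B1–B2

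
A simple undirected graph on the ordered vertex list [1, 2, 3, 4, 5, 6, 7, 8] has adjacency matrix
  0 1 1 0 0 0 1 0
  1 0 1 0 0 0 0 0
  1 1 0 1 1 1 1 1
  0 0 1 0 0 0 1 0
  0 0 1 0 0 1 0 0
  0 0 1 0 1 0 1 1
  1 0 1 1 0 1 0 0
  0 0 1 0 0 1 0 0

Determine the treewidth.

A width-2 tree decomposition is:
Bags: B1 = {3, 4, 7}  B2 = {1, 3, 7}  B3 = {3, 6, 7}  B4 = {3, 5, 6}  B5 = {3, 6, 8}  B6 = {1, 2, 3}
Tree: B1–B2, B2–B3, B3–B4, B3–B5, B2–B6
Each bag holds 3 vertices, so the decomposition has width 2, which upper-bounds the treewidth. On the other hand G contains the 3-clique {1, 2, 3}. A clique must lie in a single bag of any decomposition, so no decomposition can have width below 2. Combining the bounds, tw(G) = 2.

2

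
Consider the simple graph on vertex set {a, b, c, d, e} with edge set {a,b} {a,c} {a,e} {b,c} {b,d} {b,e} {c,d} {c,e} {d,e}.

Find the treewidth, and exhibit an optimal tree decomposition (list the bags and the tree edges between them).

Each bag holds 4 vertices, so the decomposition has width 3, which upper-bounds the treewidth. Conversely, {b, c, d, e} is a clique of size 4, and the vertices of any clique must share a bag in every tree decomposition; so some bag has ≥ 4 vertices and tw(G) ≥ 3. Combining the bounds, tw(G) = 3.

Treewidth 3.
One optimal decomposition is:
Bags: B1 = {b, c, d, e}  B2 = {a, b, c, e}
Tree: B1–B2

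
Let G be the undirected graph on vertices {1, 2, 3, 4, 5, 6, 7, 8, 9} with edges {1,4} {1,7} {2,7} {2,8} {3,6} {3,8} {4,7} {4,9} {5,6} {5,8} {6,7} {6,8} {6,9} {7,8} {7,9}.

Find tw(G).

A width-2 tree decomposition is:
Bags: B1 = {6, 7, 9}  B2 = {4, 7, 9}  B3 = {1, 4, 7}  B4 = {6, 7, 8}  B5 = {5, 6, 8}  B6 = {3, 6, 8}  B7 = {2, 7, 8}
Tree: B1–B2, B2–B3, B1–B4, B4–B5, B4–B6, B4–B7
Every bag has size at most 3, so the width is 3 − 1 = 2 and tw(G) ≤ 2. On the other hand G contains the 3-clique {3, 6, 8}. A clique must lie in a single bag of any decomposition, so no decomposition can have width below 2. Combining the bounds, tw(G) = 2.

2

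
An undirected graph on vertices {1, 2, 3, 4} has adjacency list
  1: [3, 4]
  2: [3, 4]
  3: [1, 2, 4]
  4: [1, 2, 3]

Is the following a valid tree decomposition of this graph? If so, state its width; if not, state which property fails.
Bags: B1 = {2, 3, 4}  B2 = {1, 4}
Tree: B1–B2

A tree decomposition must satisfy three properties: every vertex lies in some bag; for every edge, both endpoints lie together in some bag; and for every vertex, the bags containing it form a connected subtree. Here edge (3,1) lies in no bag, so the decomposition is invalid.

No — edge (3,1) lies in no bag.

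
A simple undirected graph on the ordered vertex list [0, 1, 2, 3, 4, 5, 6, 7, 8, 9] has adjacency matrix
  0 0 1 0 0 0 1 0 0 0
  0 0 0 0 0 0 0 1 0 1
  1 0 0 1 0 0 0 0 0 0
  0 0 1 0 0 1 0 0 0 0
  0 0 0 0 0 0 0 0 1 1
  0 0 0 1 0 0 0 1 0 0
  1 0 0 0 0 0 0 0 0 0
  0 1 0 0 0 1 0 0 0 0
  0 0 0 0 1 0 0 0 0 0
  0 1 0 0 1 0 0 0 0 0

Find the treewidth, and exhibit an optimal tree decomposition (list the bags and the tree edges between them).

The largest bag has 2 vertices, giving width 1; this decomposition certifies tw(G) ≤ 1. Any graph with an edge has treewidth ≥ 1, and G has the edge 8–4. The upper and lower bounds meet at 1, so that is the treewidth.

Treewidth 1.
Bags: B1 = {4, 8}  B2 = {4, 9}  B3 = {1, 9}  B4 = {1, 7}  B5 = {5, 7}  B6 = {3, 5}  B7 = {2, 3}  B8 = {0, 2}  B9 = {0, 6}
Tree: B1–B2, B2–B3, B3–B4, B4–B5, B5–B6, B6–B7, B7–B8, B8–B9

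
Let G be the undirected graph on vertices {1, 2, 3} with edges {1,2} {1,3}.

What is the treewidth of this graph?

A width-1 tree decomposition is:
Bags: B1 = {1, 2}  B2 = {1, 3}
Tree: B1–B2
Every bag has size at most 2, so the width is 2 − 1 = 1 and tw(G) ≤ 1. G has an edge, so its treewidth is at least 1. Combining the bounds, tw(G) = 1.

1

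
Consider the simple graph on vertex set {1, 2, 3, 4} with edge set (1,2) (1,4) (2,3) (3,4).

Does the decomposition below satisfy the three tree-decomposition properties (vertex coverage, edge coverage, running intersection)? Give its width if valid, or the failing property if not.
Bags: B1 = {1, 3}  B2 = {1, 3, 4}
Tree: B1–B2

No — vertex 2 appears in no bag.

A tree decomposition must satisfy three properties: every vertex lies in some bag; for every edge, both endpoints lie together in some bag; and for every vertex, the bags containing it form a connected subtree. Here vertex 2 appears in no bag, so the decomposition is invalid.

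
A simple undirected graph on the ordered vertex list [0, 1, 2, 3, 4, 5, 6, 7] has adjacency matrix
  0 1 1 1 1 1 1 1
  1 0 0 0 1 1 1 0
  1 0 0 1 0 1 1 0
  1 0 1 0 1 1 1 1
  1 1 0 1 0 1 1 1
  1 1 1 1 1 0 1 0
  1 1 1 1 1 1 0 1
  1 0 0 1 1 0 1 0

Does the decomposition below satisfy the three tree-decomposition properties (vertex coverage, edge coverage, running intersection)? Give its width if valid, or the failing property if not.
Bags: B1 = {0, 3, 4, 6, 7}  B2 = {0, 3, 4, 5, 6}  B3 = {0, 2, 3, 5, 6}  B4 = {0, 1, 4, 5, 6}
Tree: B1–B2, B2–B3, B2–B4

Yes; width 4.

Checking the three conditions: (i) the bags cover all of {0, 1, 2, 3, 4, 5, 6, 7}; (ii) for each edge, some bag contains both endpoints; (iii) the bags containing any fixed vertex form a subtree. All hold, so the decomposition is valid with width 5 − 1 = 4.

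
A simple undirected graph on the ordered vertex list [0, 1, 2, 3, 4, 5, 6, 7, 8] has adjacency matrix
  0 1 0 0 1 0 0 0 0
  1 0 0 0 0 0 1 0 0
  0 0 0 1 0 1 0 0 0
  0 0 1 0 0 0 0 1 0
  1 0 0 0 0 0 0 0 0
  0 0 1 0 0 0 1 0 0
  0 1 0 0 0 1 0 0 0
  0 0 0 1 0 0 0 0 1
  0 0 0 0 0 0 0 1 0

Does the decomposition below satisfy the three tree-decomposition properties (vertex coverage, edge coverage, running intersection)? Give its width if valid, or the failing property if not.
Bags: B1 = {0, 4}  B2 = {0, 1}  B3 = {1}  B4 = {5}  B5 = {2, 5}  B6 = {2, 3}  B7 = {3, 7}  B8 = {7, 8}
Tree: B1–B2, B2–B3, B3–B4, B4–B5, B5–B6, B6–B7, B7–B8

No — vertex 6 appears in no bag.

A tree decomposition must satisfy three properties: every vertex lies in some bag; for every edge, both endpoints lie together in some bag; and for every vertex, the bags containing it form a connected subtree. Here vertex 6 appears in no bag, so the decomposition is invalid.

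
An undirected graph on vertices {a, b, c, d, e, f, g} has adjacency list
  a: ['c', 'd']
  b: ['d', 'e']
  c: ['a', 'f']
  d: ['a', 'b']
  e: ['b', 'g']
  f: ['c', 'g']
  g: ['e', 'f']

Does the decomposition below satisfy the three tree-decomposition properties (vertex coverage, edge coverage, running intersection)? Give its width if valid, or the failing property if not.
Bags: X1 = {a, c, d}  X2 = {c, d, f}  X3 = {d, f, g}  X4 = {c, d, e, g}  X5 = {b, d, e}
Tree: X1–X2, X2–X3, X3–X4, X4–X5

No — bags containing vertex c are not connected in the tree.

A tree decomposition must satisfy three properties: every vertex lies in some bag; for every edge, both endpoints lie together in some bag; and for every vertex, the bags containing it form a connected subtree. Here bags containing vertex c are not connected in the tree, so the decomposition is invalid.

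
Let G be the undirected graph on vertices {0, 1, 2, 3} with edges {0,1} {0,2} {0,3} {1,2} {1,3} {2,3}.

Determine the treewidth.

3

A width-3 tree decomposition is:
Bags: B1 = {0, 1, 2, 3}
Tree: (single bag)
A single bag containing all 4 vertices is trivially a valid decomposition of width 3. For the lower bound, the 4 vertices {0, 1, 2, 3} are pairwise adjacent, and any tree decomposition puts a clique entirely inside one bag — forcing width ≥ 3. The upper and lower bounds meet at 3, so that is the treewidth.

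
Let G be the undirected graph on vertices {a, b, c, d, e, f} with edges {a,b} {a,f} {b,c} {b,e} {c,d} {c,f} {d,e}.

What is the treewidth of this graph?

A width-2 tree decomposition is:
Bags: B1 = {c, d, e}  B2 = {b, c, e}  B3 = {b, c, f}  B4 = {a, b, f}
Tree: B1–B2, B2–B3, B3–B4
Every bag has size at most 3, so the width is 3 − 1 = 2 and tw(G) ≤ 2. For the lower bound, G contains the cycle d–e–b–c–d, so G is not a forest; only forests have treewidth ≤ 1, hence tw(G) ≥ 2. Combining the bounds, tw(G) = 2.

2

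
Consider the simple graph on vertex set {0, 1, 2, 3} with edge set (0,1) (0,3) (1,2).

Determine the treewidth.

1

A width-1 tree decomposition is:
Bags: B1 = {0, 3}  B2 = {0, 1}  B3 = {1, 2}
Tree: B1–B2, B2–B3
Every bag has size at most 2, so the width is 2 − 1 = 1 and tw(G) ≤ 1. Since G has at least one edge (e.g. 3–0), it is not an edgeless graph, so tw(G) ≥ 1. Therefore the treewidth is 1.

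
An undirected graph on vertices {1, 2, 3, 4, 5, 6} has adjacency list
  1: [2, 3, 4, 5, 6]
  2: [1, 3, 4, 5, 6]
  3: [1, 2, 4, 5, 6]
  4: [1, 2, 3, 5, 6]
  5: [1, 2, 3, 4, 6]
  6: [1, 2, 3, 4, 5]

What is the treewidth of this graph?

5

A width-5 tree decomposition is:
Bags: B1 = {1, 2, 3, 4, 5, 6}
Tree: (single bag)
With just one bag of size 6, the width is 6 − 1 = 5, so tw(G) ≤ 5. Conversely, {1, 2, 3, 4, 5, 6} is a clique of size 6, and the vertices of any clique must share a bag in every tree decomposition; so some bag has ≥ 6 vertices and tw(G) ≥ 5. Combining the bounds, tw(G) = 5.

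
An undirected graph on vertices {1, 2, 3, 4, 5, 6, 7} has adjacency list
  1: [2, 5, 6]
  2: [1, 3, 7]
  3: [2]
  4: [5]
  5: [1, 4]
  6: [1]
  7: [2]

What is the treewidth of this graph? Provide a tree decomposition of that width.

Each bag holds 2 vertices, so the decomposition has width 1, which upper-bounds the treewidth. Any graph with an edge has treewidth ≥ 1, and G has the edge 1–2. Therefore the treewidth is 1.

Treewidth 1.
One such decomposition:
Bags: B1 = {1, 2}  B2 = {1, 5}  B3 = {2, 7}  B4 = {1, 6}  B5 = {4, 5}  B6 = {2, 3}
Tree: B1–B2, B1–B3, B1–B4, B2–B5, B1–B6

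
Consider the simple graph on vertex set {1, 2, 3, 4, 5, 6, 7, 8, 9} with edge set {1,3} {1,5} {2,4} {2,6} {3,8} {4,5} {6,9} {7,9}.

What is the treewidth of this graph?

1

A width-1 tree decomposition is:
Bags: B1 = {7, 9}  B2 = {6, 9}  B3 = {2, 6}  B4 = {2, 4}  B5 = {4, 5}  B6 = {1, 5}  B7 = {1, 3}  B8 = {3, 8}
Tree: B1–B2, B2–B3, B3–B4, B4–B5, B5–B6, B6–B7, B7–B8
Every bag has size at most 2, so the width is 2 − 1 = 1 and tw(G) ≤ 1. Since G has at least one edge (e.g. 7–9), it is not an edgeless graph, so tw(G) ≥ 1. Therefore the treewidth is 1.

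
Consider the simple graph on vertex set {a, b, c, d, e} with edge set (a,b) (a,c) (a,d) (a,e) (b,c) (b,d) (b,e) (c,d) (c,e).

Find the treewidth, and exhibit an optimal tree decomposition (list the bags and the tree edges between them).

Each bag holds 4 vertices, so the decomposition has width 3, which upper-bounds the treewidth. Conversely, {a, b, c, d} is a clique of size 4, and the vertices of any clique must share a bag in every tree decomposition; so some bag has ≥ 4 vertices and tw(G) ≥ 3. The upper and lower bounds meet at 3, so that is the treewidth.

Treewidth 3.
One optimal decomposition is:
Bags: B1 = {a, b, c, e}  B2 = {a, b, c, d}
Tree: B1–B2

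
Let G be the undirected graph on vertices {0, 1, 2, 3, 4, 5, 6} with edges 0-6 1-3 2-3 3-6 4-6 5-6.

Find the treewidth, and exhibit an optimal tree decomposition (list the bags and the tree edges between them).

Every bag has size at most 2, so the width is 2 − 1 = 1 and tw(G) ≤ 1. Any graph with an edge has treewidth ≥ 1, and G has the edge 6–3. Hence tw(G) = 1 exactly.

Treewidth 1.
Bags: B1 = {3, 6}  B2 = {1, 3}  B3 = {4, 6}  B4 = {2, 3}  B5 = {0, 6}  B6 = {5, 6}
Tree: B1–B2, B1–B3, B1–B4, B3–B5, B3–B6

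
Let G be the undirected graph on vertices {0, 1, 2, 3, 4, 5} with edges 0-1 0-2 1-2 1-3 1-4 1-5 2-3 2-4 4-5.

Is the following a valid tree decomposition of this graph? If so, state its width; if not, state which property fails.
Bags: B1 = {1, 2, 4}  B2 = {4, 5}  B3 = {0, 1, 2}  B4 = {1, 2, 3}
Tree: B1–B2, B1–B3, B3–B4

A tree decomposition must satisfy three properties: every vertex lies in some bag; for every edge, both endpoints lie together in some bag; and for every vertex, the bags containing it form a connected subtree. Here edge (1,5) lies in no bag, so the decomposition is invalid.

No — edge (1,5) lies in no bag.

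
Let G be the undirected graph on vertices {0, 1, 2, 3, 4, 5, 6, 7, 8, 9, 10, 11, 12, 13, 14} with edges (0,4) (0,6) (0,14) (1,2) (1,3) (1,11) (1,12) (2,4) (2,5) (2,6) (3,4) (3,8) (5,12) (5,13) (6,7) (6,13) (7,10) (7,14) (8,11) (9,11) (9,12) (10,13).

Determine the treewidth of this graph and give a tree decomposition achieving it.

The largest bag has 4 vertices, giving width 3; this decomposition certifies tw(G) ≤ 3. For the lower bound: the 4 vertex sets {7,10,14}, {13}, {6}, {0,2,4,5} are disjoint, each induces a connected subgraph, and every pair is joined by at least one edge of G. Contracting each set to a single vertex therefore yields K_{4} as a minor, and since treewidth is minor-monotone, tw(G) ≥ tw(K_{4}) = 3. Hence tw(G) = 3 exactly.

Treewidth 3.
One optimal decomposition is:
Bags: B1 = {7, 10, 13, 14}  B2 = {6, 7, 13, 14}  B3 = {0, 6, 13, 14}  B4 = {0, 5, 6, 13}  B5 = {0, 2, 5, 6}  B6 = {0, 2, 4, 5}  B7 = {2, 4, 5, 12}  B8 = {1, 2, 4, 12}  B9 = {1, 3, 4, 12}  B10 = {1, 3, 9, 12}  B11 = {1, 3, 9, 11}  B12 = {3, 8, 9, 11}
Tree: B1–B2, B2–B3, B3–B4, B4–B5, B5–B6, B6–B7, B7–B8, B8–B9, B9–B10, B10–B11, B11–B12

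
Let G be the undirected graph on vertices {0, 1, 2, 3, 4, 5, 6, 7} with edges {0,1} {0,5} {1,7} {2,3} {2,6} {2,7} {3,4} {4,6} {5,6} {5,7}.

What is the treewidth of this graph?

2

A width-2 tree decomposition is:
Bags: B1 = {3, 4, 6}  B2 = {2, 3, 6}  B3 = {2, 5, 6}  B4 = {2, 5, 7}  B5 = {0, 5, 7}  B6 = {0, 1, 7}
Tree: B1–B2, B2–B3, B3–B4, B4–B5, B5–B6
Every bag has size at most 3, so the width is 3 − 1 = 2 and tw(G) ≤ 2. For the lower bound, G contains the cycle 4–3–2–6–4, so G is not a forest; only forests have treewidth ≤ 1, hence tw(G) ≥ 2. The upper and lower bounds meet at 2, so that is the treewidth.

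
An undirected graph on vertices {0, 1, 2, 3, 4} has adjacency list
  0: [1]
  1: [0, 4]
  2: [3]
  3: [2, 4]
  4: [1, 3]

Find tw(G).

1

A width-1 tree decomposition is:
Bags: B1 = {2, 3}  B2 = {3, 4}  B3 = {1, 4}  B4 = {0, 1}
Tree: B1–B2, B2–B3, B3–B4
Each bag holds 2 vertices, so the decomposition has width 1, which upper-bounds the treewidth. Any graph with an edge has treewidth ≥ 1, and G has the edge 2–3. Hence tw(G) = 1 exactly.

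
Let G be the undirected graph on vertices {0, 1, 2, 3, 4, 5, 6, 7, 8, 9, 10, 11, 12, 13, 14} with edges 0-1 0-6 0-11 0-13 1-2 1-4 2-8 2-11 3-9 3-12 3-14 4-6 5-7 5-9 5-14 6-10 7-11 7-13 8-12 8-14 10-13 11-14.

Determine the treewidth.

A width-3 tree decomposition is:
Bags: B1 = {3, 8, 9, 12}  B2 = {3, 8, 9, 14}  B3 = {5, 8, 9, 14}  B4 = {2, 5, 8, 14}  B5 = {2, 5, 11, 14}  B6 = {2, 5, 7, 11}  B7 = {1, 2, 7, 11}  B8 = {0, 1, 7, 11}  B9 = {0, 1, 7, 13}  B10 = {0, 1, 4, 13}  B11 = {0, 4, 6, 13}  B12 = {4, 6, 10, 13}
Tree: B1–B2, B2–B3, B3–B4, B4–B5, B5–B6, B6–B7, B7–B8, B8–B9, B9–B10, B10–B11, B11–B12
The largest bag has 4 vertices, giving width 3; this decomposition certifies tw(G) ≤ 3. For the lower bound: the 4 vertex sets {3,9,12}, {8}, {14}, {2,5,7,11} are disjoint, each induces a connected subgraph, and every pair is joined by at least one edge of G. Contracting each set to a single vertex therefore yields K_{4} as a minor, and since treewidth is minor-monotone, tw(G) ≥ tw(K_{4}) = 3. Therefore the treewidth is 3.

3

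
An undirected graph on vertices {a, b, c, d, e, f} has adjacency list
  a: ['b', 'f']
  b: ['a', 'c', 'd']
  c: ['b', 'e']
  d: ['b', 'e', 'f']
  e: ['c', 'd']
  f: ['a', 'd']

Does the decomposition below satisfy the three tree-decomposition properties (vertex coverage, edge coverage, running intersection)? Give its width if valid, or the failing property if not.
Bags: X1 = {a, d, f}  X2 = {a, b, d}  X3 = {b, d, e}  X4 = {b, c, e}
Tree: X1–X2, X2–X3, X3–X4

Checking the three conditions: (i) the bags cover all of {a, b, c, d, e, f}; (ii) for each edge, some bag contains both endpoints; (iii) the bags containing any fixed vertex form a subtree. All hold, so the decomposition is valid with width 3 − 1 = 2.

Yes; width 2.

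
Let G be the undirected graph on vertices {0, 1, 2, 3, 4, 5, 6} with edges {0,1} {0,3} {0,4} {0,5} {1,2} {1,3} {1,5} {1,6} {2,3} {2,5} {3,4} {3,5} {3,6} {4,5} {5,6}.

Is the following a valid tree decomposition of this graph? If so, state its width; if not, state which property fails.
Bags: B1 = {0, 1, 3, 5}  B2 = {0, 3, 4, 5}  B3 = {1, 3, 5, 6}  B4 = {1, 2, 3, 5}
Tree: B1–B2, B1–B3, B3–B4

Yes; width 3.

Every vertex of G appears in some bag (union = {0, 1, 2, 3, 4, 5, 6}); every edge is covered by a bag; and for each vertex v the set of bags containing v is connected in the bag tree. The decomposition is therefore valid. The largest bag has 4 vertices, so the width is 3.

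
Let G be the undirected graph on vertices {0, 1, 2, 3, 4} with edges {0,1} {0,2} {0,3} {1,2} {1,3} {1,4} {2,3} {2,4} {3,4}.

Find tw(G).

3

A width-3 tree decomposition is:
Bags: B1 = {1, 2, 3, 4}  B2 = {0, 1, 2, 3}
Tree: B1–B2
Each bag holds 4 vertices, so the decomposition has width 3, which upper-bounds the treewidth. Conversely, {0, 1, 2, 3} is a clique of size 4, and the vertices of any clique must share a bag in every tree decomposition; so some bag has ≥ 4 vertices and tw(G) ≥ 3. Hence tw(G) = 3 exactly.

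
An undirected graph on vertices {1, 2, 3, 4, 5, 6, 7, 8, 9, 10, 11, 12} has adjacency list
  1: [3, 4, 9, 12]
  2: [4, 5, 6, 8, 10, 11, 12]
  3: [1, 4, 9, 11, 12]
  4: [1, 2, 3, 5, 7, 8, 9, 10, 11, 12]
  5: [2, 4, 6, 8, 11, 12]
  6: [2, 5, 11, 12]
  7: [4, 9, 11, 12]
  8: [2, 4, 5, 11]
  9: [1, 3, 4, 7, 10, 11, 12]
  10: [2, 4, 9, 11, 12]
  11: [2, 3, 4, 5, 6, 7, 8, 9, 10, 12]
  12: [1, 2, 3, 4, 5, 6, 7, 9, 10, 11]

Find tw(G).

A width-4 tree decomposition is:
Bags: B1 = {2, 4, 5, 11, 12}  B2 = {2, 4, 10, 11, 12}  B3 = {4, 9, 10, 11, 12}  B4 = {2, 5, 6, 11, 12}  B5 = {4, 7, 9, 11, 12}  B6 = {2, 4, 5, 8, 11}  B7 = {3, 4, 9, 11, 12}  B8 = {1, 3, 4, 9, 12}
Tree: B1–B2, B2–B3, B1–B4, B3–B5, B1–B6, B5–B7, B7–B8
Every bag has size at most 5, so the width is 5 − 1 = 4 and tw(G) ≤ 4. On the other hand G contains the 5-clique {1, 3, 4, 9, 12}. A clique must lie in a single bag of any decomposition, so no decomposition can have width below 4. Combining the bounds, tw(G) = 4.

4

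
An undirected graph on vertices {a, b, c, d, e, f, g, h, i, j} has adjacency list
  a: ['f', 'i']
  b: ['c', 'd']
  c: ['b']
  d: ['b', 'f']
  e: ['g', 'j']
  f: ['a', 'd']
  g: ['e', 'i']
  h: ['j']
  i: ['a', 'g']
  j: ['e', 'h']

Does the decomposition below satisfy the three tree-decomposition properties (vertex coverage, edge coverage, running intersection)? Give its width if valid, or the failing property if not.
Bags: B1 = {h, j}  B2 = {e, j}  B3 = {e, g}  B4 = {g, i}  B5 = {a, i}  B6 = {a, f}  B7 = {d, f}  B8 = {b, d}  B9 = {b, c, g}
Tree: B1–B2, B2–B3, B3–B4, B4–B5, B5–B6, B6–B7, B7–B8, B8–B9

A tree decomposition must satisfy three properties: every vertex lies in some bag; for every edge, both endpoints lie together in some bag; and for every vertex, the bags containing it form a connected subtree. Here bags containing vertex g are not connected in the tree, so the decomposition is invalid.

No — bags containing vertex g are not connected in the tree.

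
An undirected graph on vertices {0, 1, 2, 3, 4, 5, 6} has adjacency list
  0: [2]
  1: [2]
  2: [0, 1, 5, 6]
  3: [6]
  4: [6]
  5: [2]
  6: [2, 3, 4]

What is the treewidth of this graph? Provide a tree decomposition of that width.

Treewidth 1.
One optimal decomposition is:
Bags: B1 = {3, 6}  B2 = {2, 6}  B3 = {4, 6}  B4 = {0, 2}  B5 = {2, 5}  B6 = {1, 2}
Tree: B1–B2, B1–B3, B2–B4, B2–B5, B2–B6

The largest bag has 2 vertices, giving width 1; this decomposition certifies tw(G) ≤ 1. Any graph with an edge has treewidth ≥ 1, and G has the edge 3–6. Therefore the treewidth is 1.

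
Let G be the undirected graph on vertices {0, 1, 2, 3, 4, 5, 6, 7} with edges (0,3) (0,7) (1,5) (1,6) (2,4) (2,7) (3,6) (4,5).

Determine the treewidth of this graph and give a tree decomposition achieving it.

Treewidth 2.
Bags: B1 = {2, 4, 5}  B2 = {1, 2, 5}  B3 = {1, 2, 6}  B4 = {2, 3, 6}  B5 = {0, 2, 3}  B6 = {0, 2, 7}
Tree: B1–B2, B2–B3, B3–B4, B4–B5, B5–B6

Each bag holds 3 vertices, so the decomposition has width 2, which upper-bounds the treewidth. The edges 2–4–5–1–6–3–0–7–2 form a cycle, so G is not a tree and its treewidth is at least 2. The upper and lower bounds meet at 2, so that is the treewidth.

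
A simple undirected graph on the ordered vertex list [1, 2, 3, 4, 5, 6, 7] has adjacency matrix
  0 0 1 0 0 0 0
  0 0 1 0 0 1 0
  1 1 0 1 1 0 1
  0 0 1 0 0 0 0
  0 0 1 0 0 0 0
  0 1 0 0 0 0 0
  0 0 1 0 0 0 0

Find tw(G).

1

A width-1 tree decomposition is:
Bags: B1 = {2, 3}  B2 = {3, 4}  B3 = {3, 5}  B4 = {1, 3}  B5 = {2, 6}  B6 = {3, 7}
Tree: B1–B2, B2–B3, B1–B4, B1–B5, B2–B6
The largest bag has 2 vertices, giving width 1; this decomposition certifies tw(G) ≤ 1. G has an edge, so its treewidth is at least 1. Therefore the treewidth is 1.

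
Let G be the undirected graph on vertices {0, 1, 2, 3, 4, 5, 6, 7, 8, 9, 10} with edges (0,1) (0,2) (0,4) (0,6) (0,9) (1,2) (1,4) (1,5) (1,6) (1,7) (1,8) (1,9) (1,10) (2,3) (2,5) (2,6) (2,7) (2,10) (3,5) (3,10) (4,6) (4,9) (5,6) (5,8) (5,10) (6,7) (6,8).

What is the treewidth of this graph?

3

A width-3 tree decomposition is:
Bags: B1 = {1, 2, 5, 6}  B2 = {0, 1, 2, 6}  B3 = {1, 2, 6, 7}  B4 = {0, 1, 4, 6}  B5 = {1, 2, 5, 10}  B6 = {2, 3, 5, 10}  B7 = {0, 1, 4, 9}  B8 = {1, 5, 6, 8}
Tree: B1–B2, B1–B3, B2–B4, B1–B5, B5–B6, B4–B7, B1–B8
Every bag has size at most 4, so the width is 4 − 1 = 3 and tw(G) ≤ 3. On the other hand G contains the 4-clique {0, 1, 4, 9}. A clique must lie in a single bag of any decomposition, so no decomposition can have width below 3. Therefore the treewidth is 3.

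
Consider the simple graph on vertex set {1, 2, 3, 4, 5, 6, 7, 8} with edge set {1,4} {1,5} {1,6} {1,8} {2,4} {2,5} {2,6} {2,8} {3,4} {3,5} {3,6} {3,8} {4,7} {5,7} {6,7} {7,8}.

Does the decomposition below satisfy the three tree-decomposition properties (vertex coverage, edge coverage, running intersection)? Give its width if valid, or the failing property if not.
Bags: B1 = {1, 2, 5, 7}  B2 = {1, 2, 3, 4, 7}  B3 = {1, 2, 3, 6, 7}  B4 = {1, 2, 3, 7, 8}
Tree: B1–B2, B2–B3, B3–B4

No — edge (3,5) lies in no bag.

A tree decomposition must satisfy three properties: every vertex lies in some bag; for every edge, both endpoints lie together in some bag; and for every vertex, the bags containing it form a connected subtree. Here edge (3,5) lies in no bag, so the decomposition is invalid.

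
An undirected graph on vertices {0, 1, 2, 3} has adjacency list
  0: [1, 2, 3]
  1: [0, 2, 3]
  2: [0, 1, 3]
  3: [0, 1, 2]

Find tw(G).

3

A width-3 tree decomposition is:
Bags: B1 = {0, 1, 2, 3}
Tree: (single bag)
With just one bag of size 4, the width is 4 − 1 = 3, so tw(G) ≤ 3. For the lower bound, the 4 vertices {0, 1, 2, 3} are pairwise adjacent, and any tree decomposition puts a clique entirely inside one bag — forcing width ≥ 3. Therefore the treewidth is 3.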